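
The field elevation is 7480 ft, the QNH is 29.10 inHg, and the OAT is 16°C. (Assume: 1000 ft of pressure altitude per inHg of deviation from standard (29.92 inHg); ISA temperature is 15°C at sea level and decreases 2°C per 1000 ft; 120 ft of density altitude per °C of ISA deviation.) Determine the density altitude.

Pressure altitude = 7480 + (29.92 − 29.10) × 1000 = 7480 + (+820) = 8300 ft.
ISA temperature at 8300 ft = 15 − 2 × (8300/1000) = -1.6°C.
ISA deviation = 16 − (-1.6) = +17.6°C.
Density altitude = 8300 + 120 × (17.6) = 10412 ft.

10412 ft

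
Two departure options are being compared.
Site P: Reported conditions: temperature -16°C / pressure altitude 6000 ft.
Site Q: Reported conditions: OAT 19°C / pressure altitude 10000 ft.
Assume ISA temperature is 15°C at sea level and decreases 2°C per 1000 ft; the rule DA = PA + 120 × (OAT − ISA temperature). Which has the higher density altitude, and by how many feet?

Site Q by 9160 ft

Site P: ISA temp = 3°C, deviation -19°C, DA = 6000 + 120 × (-19) = 3720 ft.
Site Q: ISA temp = -5°C, deviation +24°C, DA = 10000 + 120 × 24 = 12880 ft.
Site Q is higher by 12880 − 3720 = 9160 ft.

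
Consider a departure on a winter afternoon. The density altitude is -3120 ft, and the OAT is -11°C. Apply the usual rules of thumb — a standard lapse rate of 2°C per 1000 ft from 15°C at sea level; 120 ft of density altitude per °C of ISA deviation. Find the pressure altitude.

DA = PA + 120 × (OAT − (15 − 2·PA/1000)) = PA + 120·OAT − 1800 + 0.24·PA = 1.24·PA + 120·OAT − 1800.
So 1.24·PA = -3120 − 120 × (-11) + 1800 = 0.
PA = 0 / 1.24 = 0 ft.

0 ft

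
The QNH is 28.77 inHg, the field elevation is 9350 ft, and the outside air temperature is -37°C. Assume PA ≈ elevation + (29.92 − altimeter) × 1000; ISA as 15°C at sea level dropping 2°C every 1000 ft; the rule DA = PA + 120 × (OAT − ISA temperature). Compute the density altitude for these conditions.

Pressure altitude = 9350 + (29.92 − 28.77) × 1000 = 9350 + (+1150) = 10500 ft.
ISA temperature at 10500 ft = 15 − 2 × (10500/1000) = -6°C.
ISA deviation = -37 − (-6) = -31°C.
Density altitude = 10500 + 120 × (-31) = 6780 ft.

6780 ft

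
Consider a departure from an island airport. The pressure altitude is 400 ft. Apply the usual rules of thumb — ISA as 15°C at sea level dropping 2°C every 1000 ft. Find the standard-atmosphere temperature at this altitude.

ISA temperature = 15 − 2 × (400/1000) = 15 − 0.8 = 14.2°C.

14.2°C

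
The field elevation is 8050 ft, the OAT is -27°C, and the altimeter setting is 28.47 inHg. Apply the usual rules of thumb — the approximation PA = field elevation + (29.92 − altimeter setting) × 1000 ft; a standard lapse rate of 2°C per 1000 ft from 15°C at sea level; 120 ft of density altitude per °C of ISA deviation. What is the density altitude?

6740 ft

Pressure altitude = 8050 + (29.92 − 28.47) × 1000 = 8050 + (+1450) = 9500 ft.
ISA temperature at 9500 ft = 15 − 2 × (9500/1000) = -4°C.
ISA deviation = -27 − (-4) = -23°C.
Density altitude = 9500 + 120 × (-23) = 6740 ft.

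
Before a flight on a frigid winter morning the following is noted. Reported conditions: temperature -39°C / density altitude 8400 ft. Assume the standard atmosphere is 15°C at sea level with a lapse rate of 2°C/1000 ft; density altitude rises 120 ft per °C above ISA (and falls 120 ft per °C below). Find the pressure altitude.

DA = PA + 120 × (OAT − (15 − 2·PA/1000)) = PA + 120·OAT − 1800 + 0.24·PA = 1.24·PA + 120·OAT − 1800.
So 1.24·PA = 8400 − 120 × (-39) + 1800 = 14880.
PA = 14880 / 1.24 = 12000 ft.

12000 ft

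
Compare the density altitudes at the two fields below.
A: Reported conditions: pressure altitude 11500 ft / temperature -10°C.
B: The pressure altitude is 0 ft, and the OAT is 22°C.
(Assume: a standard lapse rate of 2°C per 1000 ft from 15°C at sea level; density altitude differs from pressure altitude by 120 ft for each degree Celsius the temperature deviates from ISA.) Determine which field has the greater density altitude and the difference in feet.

A by 10420 ft

A: ISA temp = -8°C, deviation -2°C, DA = 11500 + 120 × (-2) = 11260 ft.
B: ISA temp = 15°C, deviation +7°C, DA = 0 + 120 × 7 = 840 ft.
A is higher by 11260 − 840 = 10420 ft.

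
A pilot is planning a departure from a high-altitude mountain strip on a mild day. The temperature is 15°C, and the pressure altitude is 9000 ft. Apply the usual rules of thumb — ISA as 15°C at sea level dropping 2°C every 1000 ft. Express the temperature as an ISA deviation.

ISA+18°C

ISA temperature at 9000 ft = 15 − 2 × (9000/1000) = -3°C.
Deviation = OAT − ISA = 15 − (-3) = +18°C.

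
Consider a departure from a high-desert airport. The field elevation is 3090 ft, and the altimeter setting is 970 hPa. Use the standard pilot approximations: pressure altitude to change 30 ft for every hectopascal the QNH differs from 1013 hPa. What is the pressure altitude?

4380 ft

Pressure correction = (1013 − 970) × 30 = +1290 ft.
Pressure altitude = 3090 + (+1290) = 4380 ft.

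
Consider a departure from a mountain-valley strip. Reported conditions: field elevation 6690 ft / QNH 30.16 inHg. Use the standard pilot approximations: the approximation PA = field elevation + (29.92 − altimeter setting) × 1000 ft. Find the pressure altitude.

6450 ft

Pressure correction = (29.92 − 30.16) × 1000 = -240 ft.
Pressure altitude = 6690 + (-240) = 6450 ft.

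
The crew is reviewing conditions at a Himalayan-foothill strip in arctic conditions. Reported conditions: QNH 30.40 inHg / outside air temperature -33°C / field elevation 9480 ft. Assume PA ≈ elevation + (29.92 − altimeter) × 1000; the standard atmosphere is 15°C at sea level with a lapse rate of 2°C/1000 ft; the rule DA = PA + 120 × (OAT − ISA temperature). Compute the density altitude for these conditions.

5400 ft

Pressure altitude = 9480 + (29.92 − 30.40) × 1000 = 9480 + (-480) = 9000 ft.
ISA temperature at 9000 ft = 15 − 2 × (9000/1000) = -3°C.
ISA deviation = -33 − (-3) = -30°C.
Density altitude = 9000 + 120 × (-30) = 5400 ft.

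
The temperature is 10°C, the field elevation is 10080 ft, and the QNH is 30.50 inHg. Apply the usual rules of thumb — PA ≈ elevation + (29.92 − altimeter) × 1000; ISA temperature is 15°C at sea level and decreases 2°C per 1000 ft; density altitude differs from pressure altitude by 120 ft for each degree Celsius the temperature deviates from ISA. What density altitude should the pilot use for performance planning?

11180 ft

Pressure altitude = 10080 + (29.92 − 30.50) × 1000 = 10080 + (-580) = 9500 ft.
ISA temperature at 9500 ft = 15 − 2 × (9500/1000) = -4°C.
ISA deviation = 10 − (-4) = +14°C.
Density altitude = 9500 + 120 × (14) = 11180 ft.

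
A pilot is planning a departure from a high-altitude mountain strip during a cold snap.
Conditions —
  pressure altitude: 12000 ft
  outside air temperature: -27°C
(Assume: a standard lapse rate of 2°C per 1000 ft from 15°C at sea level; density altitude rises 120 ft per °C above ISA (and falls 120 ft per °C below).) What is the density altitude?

9840 ft

ISA temperature at 12000 ft = 15 − 2 × (12000/1000) = -9°C.
ISA deviation = -27 − (-9) = -18°C.
Density altitude = 12000 + 120 × (-18) = 12000 + (-2160) = 9840 ft.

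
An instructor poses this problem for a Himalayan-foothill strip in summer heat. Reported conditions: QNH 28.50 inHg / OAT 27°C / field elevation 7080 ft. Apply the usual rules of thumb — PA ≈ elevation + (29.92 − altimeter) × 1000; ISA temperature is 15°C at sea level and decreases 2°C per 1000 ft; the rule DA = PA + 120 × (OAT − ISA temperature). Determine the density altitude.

11980 ft

Pressure altitude = 7080 + (29.92 − 28.50) × 1000 = 7080 + (+1420) = 8500 ft.
ISA temperature at 8500 ft = 15 − 2 × (8500/1000) = -2°C.
ISA deviation = 27 − (-2) = +29°C.
Density altitude = 8500 + 120 × (29) = 11980 ft.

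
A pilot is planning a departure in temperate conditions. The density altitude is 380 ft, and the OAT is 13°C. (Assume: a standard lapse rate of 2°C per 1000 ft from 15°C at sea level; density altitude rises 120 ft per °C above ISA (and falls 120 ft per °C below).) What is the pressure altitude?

DA = PA + 120 × (OAT − (15 − 2·PA/1000)) = PA + 120·OAT − 1800 + 0.24·PA = 1.24·PA + 120·OAT − 1800.
So 1.24·PA = 380 − 120 × 13 + 1800 = 620.
PA = 620 / 1.24 = 500 ft.

500 ft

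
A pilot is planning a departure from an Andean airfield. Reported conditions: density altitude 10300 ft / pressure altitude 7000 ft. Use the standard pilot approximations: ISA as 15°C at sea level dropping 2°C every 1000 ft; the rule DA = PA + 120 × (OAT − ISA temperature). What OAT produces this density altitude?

28.5°C

Density altitude − pressure altitude = 10300 − 7000 = +3300 ft.
At 120 ft/°C that is an ISA deviation of 3300/120 = +27.5°C.
ISA temperature at 7000 ft = 15 − 2 × (7000/1000) = 1°C.
OAT = ISA + deviation = 1 + (+27.5) = 28.5°C.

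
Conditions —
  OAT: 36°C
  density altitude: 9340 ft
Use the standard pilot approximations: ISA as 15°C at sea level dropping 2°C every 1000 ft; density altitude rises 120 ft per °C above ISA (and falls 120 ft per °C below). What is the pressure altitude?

DA = PA + 120 × (OAT − (15 − 2·PA/1000)) = PA + 120·OAT − 1800 + 0.24·PA = 1.24·PA + 120·OAT − 1800.
So 1.24·PA = 9340 − 120 × 36 + 1800 = 6820.
PA = 6820 / 1.24 = 5500 ft.

5500 ft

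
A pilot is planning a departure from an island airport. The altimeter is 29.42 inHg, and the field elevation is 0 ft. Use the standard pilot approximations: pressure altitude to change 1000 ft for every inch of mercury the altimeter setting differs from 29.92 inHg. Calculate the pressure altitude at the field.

Pressure correction = (29.92 − 29.42) × 1000 = +500 ft.
Pressure altitude = 0 + (+500) = 500 ft.

500 ft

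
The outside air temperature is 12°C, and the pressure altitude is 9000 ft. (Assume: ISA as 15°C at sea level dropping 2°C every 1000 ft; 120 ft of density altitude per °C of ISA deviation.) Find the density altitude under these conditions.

10800 ft

ISA temperature at 9000 ft = 15 − 2 × (9000/1000) = -3°C.
ISA deviation = 12 − (-3) = +15°C.
Density altitude = 9000 + 120 × (15) = 9000 + (+1800) = 10800 ft.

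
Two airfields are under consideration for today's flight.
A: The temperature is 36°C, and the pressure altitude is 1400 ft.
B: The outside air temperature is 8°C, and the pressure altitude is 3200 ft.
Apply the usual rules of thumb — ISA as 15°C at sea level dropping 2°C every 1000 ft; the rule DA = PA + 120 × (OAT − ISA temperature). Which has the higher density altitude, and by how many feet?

A: ISA temp = 12.2°C, deviation +23.8°C, DA = 1400 + 120 × 23.8 = 4256 ft.
B: ISA temp = 8.6°C, deviation -0.6°C, DA = 3200 + 120 × (-0.6) = 3128 ft.
A is higher by 4256 − 3128 = 1128 ft.

A by 1128 ft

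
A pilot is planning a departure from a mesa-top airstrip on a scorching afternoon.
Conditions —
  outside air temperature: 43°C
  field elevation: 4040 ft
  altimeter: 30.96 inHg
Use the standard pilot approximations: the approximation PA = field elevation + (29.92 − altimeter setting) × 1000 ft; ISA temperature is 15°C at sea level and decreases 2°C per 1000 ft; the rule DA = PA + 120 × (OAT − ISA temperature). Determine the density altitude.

Pressure altitude = 4040 + (29.92 − 30.96) × 1000 = 4040 + (-1040) = 3000 ft.
ISA temperature at 3000 ft = 15 − 2 × (3000/1000) = 9°C.
ISA deviation = 43 − 9 = +34°C.
Density altitude = 3000 + 120 × (34) = 7080 ft.

7080 ft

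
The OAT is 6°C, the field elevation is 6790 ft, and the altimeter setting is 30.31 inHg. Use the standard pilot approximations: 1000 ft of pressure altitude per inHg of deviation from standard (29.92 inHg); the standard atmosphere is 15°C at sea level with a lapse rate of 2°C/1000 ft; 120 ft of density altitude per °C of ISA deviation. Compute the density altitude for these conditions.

Pressure altitude = 6790 + (29.92 − 30.31) × 1000 = 6790 + (-390) = 6400 ft.
ISA temperature at 6400 ft = 15 − 2 × (6400/1000) = 2.2°C.
ISA deviation = 6 − 2.2 = +3.8°C.
Density altitude = 6400 + 120 × (3.8) = 6856 ft.

6856 ft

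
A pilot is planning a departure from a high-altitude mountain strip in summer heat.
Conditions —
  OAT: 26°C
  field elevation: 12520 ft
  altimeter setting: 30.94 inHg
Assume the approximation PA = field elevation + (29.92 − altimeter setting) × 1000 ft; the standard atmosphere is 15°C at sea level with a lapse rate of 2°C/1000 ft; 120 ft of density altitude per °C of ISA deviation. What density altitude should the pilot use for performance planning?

15580 ft

Pressure altitude = 12520 + (29.92 − 30.94) × 1000 = 12520 + (-1020) = 11500 ft.
ISA temperature at 11500 ft = 15 − 2 × (11500/1000) = -8°C.
ISA deviation = 26 − (-8) = +34°C.
Density altitude = 11500 + 120 × (34) = 15580 ft.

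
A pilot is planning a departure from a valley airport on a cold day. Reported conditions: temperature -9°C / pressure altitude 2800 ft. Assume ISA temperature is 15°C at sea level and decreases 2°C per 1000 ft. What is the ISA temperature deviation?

ISA temperature at 2800 ft = 15 − 2 × (2800/1000) = 9.4°C.
Deviation = OAT − ISA = -9 − 9.4 = -18.4°C.

ISA-18.4°C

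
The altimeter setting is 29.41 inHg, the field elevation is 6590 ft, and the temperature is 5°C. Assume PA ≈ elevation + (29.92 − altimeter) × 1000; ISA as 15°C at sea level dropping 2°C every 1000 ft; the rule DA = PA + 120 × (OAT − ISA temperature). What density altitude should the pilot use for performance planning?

Pressure altitude = 6590 + (29.92 − 29.41) × 1000 = 6590 + (+510) = 7100 ft.
ISA temperature at 7100 ft = 15 − 2 × (7100/1000) = 0.8°C.
ISA deviation = 5 − 0.8 = +4.2°C.
Density altitude = 7100 + 120 × (4.2) = 7604 ft.

7604 ft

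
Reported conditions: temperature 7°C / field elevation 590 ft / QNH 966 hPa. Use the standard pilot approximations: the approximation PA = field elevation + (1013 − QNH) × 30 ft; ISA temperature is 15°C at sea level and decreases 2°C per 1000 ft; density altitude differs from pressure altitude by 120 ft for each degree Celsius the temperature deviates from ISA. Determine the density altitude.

1520 ft

Pressure altitude = 590 + (1013 − 966) × 30 = 590 + (+1410) = 2000 ft.
ISA temperature at 2000 ft = 15 − 2 × (2000/1000) = 11°C.
ISA deviation = 7 − 11 = -4°C.
Density altitude = 2000 + 120 × (-4) = 1520 ft.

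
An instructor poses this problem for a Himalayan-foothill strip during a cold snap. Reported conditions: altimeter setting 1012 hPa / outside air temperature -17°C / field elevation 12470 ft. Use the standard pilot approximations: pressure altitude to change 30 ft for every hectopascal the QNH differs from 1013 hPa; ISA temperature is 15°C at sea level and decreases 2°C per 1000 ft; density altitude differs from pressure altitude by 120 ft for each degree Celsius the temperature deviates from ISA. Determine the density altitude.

Pressure altitude = 12470 + (1013 − 1012) × 30 = 12470 + (+30) = 12500 ft.
ISA temperature at 12500 ft = 15 − 2 × (12500/1000) = -10°C.
ISA deviation = -17 − (-10) = -7°C.
Density altitude = 12500 + 120 × (-7) = 11660 ft.

11660 ft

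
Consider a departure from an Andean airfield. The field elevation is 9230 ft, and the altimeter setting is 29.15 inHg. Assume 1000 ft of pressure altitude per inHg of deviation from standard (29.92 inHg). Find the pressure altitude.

10000 ft

Pressure correction = (29.92 − 29.15) × 1000 = +770 ft.
Pressure altitude = 9230 + (+770) = 10000 ft.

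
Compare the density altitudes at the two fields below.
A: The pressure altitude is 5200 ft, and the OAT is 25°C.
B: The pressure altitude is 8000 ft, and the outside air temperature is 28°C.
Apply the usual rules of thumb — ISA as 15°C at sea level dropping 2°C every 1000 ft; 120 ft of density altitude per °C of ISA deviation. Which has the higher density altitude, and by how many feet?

B by 3832 ft

A: ISA temp = 4.6°C, deviation +20.4°C, DA = 5200 + 120 × 20.4 = 7648 ft.
B: ISA temp = -1°C, deviation +29°C, DA = 8000 + 120 × 29 = 11480 ft.
B is higher by 11480 − 7648 = 3832 ft.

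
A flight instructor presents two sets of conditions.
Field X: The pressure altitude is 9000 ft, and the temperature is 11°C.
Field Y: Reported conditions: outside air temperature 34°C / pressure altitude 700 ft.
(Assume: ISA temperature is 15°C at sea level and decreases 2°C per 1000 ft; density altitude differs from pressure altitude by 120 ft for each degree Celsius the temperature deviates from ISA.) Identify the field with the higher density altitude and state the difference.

Field X by 7532 ft

Field X: ISA temp = -3°C, deviation +14°C, DA = 9000 + 120 × 14 = 10680 ft.
Field Y: ISA temp = 13.6°C, deviation +20.4°C, DA = 700 + 120 × 20.4 = 3148 ft.
Field X is higher by 10680 − 3148 = 7532 ft.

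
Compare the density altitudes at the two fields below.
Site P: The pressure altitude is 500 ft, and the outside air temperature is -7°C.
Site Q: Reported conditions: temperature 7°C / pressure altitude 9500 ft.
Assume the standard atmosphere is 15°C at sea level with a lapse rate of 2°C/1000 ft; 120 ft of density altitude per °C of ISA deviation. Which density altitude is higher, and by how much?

Site Q by 12840 ft

Site P: ISA temp = 14°C, deviation -21°C, DA = 500 + 120 × (-21) = -2020 ft.
Site Q: ISA temp = -4°C, deviation +11°C, DA = 9500 + 120 × 11 = 10820 ft.
Site Q is higher by 10820 − (-2020) = 12840 ft.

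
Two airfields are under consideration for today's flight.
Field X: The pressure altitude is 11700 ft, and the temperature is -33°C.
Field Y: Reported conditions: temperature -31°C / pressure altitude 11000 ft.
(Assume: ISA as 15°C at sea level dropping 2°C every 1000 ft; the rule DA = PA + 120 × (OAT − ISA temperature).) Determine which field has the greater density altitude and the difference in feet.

Field X by 628 ft

Field X: ISA temp = -8.4°C, deviation -24.6°C, DA = 11700 + 120 × (-24.6) = 8748 ft.
Field Y: ISA temp = -7°C, deviation -24°C, DA = 11000 + 120 × (-24) = 8120 ft.
Field X is higher by 8748 − 8120 = 628 ft.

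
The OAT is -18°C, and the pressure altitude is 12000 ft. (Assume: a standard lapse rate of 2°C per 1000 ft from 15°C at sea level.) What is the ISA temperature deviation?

ISA temperature at 12000 ft = 15 − 2 × (12000/1000) = -9°C.
Deviation = OAT − ISA = -18 − (-9) = -9°C.

ISA-9°C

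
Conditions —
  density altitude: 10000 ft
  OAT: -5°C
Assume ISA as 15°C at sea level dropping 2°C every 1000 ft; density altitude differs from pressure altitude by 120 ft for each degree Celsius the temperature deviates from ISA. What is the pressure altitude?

DA = PA + 120 × (OAT − (15 − 2·PA/1000)) = PA + 120·OAT − 1800 + 0.24·PA = 1.24·PA + 120·OAT − 1800.
So 1.24·PA = 10000 − 120 × (-5) + 1800 = 12400.
PA = 12400 / 1.24 = 10000 ft.

10000 ft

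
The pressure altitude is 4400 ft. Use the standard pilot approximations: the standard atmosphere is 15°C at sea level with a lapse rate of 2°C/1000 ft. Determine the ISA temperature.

ISA temperature = 15 − 2 × (4400/1000) = 15 − 8.8 = 6.2°C.

6.2°C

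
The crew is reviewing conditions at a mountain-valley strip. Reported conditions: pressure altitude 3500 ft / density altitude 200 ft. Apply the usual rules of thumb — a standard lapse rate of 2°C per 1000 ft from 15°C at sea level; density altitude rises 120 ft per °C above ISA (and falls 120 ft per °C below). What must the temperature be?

Density altitude − pressure altitude = 200 − 3500 = -3300 ft.
At 120 ft/°C that is an ISA deviation of -3300/120 = -27.5°C.
ISA temperature at 3500 ft = 15 − 2 × (3500/1000) = 8°C.
OAT = ISA + deviation = 8 + (-27.5) = -19.5°C.

-19.5°C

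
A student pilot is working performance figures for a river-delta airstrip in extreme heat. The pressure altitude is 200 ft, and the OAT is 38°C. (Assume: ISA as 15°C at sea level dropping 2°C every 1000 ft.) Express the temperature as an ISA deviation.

ISA temperature at 200 ft = 15 − 2 × (200/1000) = 14.6°C.
Deviation = OAT − ISA = 38 − 14.6 = +23.4°C.

ISA+23.4°C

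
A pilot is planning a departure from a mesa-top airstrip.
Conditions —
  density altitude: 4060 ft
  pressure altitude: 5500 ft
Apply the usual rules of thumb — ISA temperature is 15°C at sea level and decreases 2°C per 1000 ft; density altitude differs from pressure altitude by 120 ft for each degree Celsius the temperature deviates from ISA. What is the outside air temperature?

-8°C

Density altitude − pressure altitude = 4060 − 5500 = -1440 ft.
At 120 ft/°C that is an ISA deviation of -1440/120 = -12°C.
ISA temperature at 5500 ft = 15 − 2 × (5500/1000) = 4°C.
OAT = ISA + deviation = 4 + (-12) = -8°C.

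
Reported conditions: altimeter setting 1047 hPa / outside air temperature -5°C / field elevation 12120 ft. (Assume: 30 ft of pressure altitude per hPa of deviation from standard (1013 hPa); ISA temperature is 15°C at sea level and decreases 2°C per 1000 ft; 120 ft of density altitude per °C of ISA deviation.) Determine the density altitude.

11364 ft

Pressure altitude = 12120 + (1013 − 1047) × 30 = 12120 + (-1020) = 11100 ft.
ISA temperature at 11100 ft = 15 − 2 × (11100/1000) = -7.2°C.
ISA deviation = -5 − (-7.2) = +2.2°C.
Density altitude = 11100 + 120 × (2.2) = 11364 ft.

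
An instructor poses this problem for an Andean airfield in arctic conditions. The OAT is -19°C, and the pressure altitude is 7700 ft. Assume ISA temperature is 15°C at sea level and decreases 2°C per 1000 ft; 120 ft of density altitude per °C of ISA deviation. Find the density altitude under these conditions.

ISA temperature at 7700 ft = 15 − 2 × (7700/1000) = -0.4°C.
ISA deviation = -19 − (-0.4) = -18.6°C.
Density altitude = 7700 + 120 × (-18.6) = 7700 + (-2232) = 5468 ft.

5468 ft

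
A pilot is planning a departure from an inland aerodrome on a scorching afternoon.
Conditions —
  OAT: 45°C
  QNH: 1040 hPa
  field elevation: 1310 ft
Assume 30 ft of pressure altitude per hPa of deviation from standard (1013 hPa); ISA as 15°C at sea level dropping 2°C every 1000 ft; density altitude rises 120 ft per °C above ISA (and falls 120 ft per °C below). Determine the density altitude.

4220 ft

Pressure altitude = 1310 + (1013 − 1040) × 30 = 1310 + (-810) = 500 ft.
ISA temperature at 500 ft = 15 − 2 × (500/1000) = 14°C.
ISA deviation = 45 − 14 = +31°C.
Density altitude = 500 + 120 × (31) = 4220 ft.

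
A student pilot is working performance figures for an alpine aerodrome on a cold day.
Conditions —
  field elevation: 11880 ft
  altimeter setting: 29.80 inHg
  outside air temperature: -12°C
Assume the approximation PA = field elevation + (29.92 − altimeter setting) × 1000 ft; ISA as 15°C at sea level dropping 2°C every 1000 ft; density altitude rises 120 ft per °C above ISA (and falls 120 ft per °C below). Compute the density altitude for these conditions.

11640 ft

Pressure altitude = 11880 + (29.92 − 29.80) × 1000 = 11880 + (+120) = 12000 ft.
ISA temperature at 12000 ft = 15 − 2 × (12000/1000) = -9°C.
ISA deviation = -12 − (-9) = -3°C.
Density altitude = 12000 + 120 × (-3) = 11640 ft.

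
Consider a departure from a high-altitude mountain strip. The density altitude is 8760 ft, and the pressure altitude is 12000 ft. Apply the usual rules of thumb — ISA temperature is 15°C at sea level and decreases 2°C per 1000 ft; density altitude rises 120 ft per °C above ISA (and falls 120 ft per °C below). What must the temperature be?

Density altitude − pressure altitude = 8760 − 12000 = -3240 ft.
At 120 ft/°C that is an ISA deviation of -3240/120 = -27°C.
ISA temperature at 12000 ft = 15 − 2 × (12000/1000) = -9°C.
OAT = ISA + deviation = -9 + (-27) = -36°C.

-36°C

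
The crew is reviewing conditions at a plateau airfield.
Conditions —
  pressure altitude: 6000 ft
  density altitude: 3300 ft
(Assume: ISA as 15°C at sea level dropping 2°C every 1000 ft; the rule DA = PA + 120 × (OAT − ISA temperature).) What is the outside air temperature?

-19.5°C

Density altitude − pressure altitude = 3300 − 6000 = -2700 ft.
At 120 ft/°C that is an ISA deviation of -2700/120 = -22.5°C.
ISA temperature at 6000 ft = 15 − 2 × (6000/1000) = 3°C.
OAT = ISA + deviation = 3 + (-22.5) = -19.5°C.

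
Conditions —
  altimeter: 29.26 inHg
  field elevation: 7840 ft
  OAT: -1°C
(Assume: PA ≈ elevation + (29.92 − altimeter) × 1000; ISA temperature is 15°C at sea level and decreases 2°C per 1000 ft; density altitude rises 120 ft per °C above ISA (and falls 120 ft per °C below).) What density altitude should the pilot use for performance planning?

8620 ft

Pressure altitude = 7840 + (29.92 − 29.26) × 1000 = 7840 + (+660) = 8500 ft.
ISA temperature at 8500 ft = 15 − 2 × (8500/1000) = -2°C.
ISA deviation = -1 − (-2) = +1°C.
Density altitude = 8500 + 120 × (1) = 8620 ft.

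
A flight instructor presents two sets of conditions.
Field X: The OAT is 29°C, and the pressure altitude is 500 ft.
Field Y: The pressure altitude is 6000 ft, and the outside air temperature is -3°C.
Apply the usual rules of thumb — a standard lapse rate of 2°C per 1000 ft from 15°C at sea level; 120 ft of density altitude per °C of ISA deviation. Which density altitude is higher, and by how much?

Field Y by 2980 ft

Field X: ISA temp = 14°C, deviation +15°C, DA = 500 + 120 × 15 = 2300 ft.
Field Y: ISA temp = 3°C, deviation -6°C, DA = 6000 + 120 × (-6) = 5280 ft.
Field Y is higher by 5280 − 2300 = 2980 ft.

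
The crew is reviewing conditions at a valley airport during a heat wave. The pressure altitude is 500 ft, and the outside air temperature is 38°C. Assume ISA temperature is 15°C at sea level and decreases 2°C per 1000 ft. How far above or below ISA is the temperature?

ISA+24°C

ISA temperature at 500 ft = 15 − 2 × (500/1000) = 14°C.
Deviation = OAT − ISA = 38 − 14 = +24°C.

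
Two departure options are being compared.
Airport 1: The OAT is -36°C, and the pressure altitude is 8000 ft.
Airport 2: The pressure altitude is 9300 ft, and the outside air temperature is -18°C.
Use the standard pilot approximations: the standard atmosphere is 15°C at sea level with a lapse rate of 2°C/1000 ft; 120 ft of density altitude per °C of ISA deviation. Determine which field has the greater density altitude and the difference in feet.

Airport 2 by 3772 ft

Airport 1: ISA temp = -1°C, deviation -35°C, DA = 8000 + 120 × (-35) = 3800 ft.
Airport 2: ISA temp = -3.6°C, deviation -14.4°C, DA = 9300 + 120 × (-14.4) = 7572 ft.
Airport 2 is higher by 7572 − 3800 = 3772 ft.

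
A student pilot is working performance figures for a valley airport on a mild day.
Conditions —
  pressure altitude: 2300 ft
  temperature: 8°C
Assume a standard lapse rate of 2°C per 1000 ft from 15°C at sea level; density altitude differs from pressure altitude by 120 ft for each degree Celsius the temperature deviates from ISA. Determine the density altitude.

ISA temperature at 2300 ft = 15 − 2 × (2300/1000) = 10.4°C.
ISA deviation = 8 − 10.4 = -2.4°C.
Density altitude = 2300 + 120 × (-2.4) = 2300 + (-288) = 2012 ft.

2012 ft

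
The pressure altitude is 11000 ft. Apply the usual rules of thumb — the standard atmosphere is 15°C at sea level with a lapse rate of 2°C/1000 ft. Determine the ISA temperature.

ISA temperature = 15 − 2 × (11000/1000) = 15 − 22 = -7°C.

-7°C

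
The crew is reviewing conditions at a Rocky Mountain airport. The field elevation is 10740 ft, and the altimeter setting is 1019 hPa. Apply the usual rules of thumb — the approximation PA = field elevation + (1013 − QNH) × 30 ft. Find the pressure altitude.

10560 ft

Pressure correction = (1013 − 1019) × 30 = -180 ft.
Pressure altitude = 10740 + (-180) = 10560 ft.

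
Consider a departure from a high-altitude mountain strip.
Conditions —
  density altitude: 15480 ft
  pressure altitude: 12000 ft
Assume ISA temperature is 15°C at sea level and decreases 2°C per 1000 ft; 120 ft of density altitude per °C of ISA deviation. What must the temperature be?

20°C

Density altitude − pressure altitude = 15480 − 12000 = +3480 ft.
At 120 ft/°C that is an ISA deviation of 3480/120 = +29°C.
ISA temperature at 12000 ft = 15 − 2 × (12000/1000) = -9°C.
OAT = ISA + deviation = -9 + (+29) = 20°C.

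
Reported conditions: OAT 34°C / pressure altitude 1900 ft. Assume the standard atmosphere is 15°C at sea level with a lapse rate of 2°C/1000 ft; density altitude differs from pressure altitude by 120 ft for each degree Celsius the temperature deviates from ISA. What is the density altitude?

ISA temperature at 1900 ft = 15 − 2 × (1900/1000) = 11.2°C.
ISA deviation = 34 − 11.2 = +22.8°C.
Density altitude = 1900 + 120 × (22.8) = 1900 + (+2736) = 4636 ft.

4636 ft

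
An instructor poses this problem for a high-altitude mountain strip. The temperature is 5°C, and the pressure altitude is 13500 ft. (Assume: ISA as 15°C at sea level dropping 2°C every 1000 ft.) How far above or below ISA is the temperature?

ISA+17°C

ISA temperature at 13500 ft = 15 − 2 × (13500/1000) = -12°C.
Deviation = OAT − ISA = 5 − (-12) = +17°C.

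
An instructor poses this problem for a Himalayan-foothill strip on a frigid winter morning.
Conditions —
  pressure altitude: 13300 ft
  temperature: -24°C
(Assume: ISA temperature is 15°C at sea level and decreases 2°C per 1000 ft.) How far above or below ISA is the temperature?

ISA temperature at 13300 ft = 15 − 2 × (13300/1000) = -11.6°C.
Deviation = OAT − ISA = -24 − (-11.6) = -12.4°C.

ISA-12.4°C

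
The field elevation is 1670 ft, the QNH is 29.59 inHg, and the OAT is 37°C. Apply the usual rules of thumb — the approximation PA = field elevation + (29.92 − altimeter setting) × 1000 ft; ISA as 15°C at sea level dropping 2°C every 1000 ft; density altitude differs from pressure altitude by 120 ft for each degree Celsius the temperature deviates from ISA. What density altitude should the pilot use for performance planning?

5120 ft

Pressure altitude = 1670 + (29.92 − 29.59) × 1000 = 1670 + (+330) = 2000 ft.
ISA temperature at 2000 ft = 15 − 2 × (2000/1000) = 11°C.
ISA deviation = 37 − 11 = +26°C.
Density altitude = 2000 + 120 × (26) = 5120 ft.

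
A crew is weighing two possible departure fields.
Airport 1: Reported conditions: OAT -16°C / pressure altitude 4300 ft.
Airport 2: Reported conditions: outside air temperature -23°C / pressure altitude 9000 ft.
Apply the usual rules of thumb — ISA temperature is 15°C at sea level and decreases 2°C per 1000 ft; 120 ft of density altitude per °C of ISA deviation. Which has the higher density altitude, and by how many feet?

Airport 2 by 4988 ft

Airport 1: ISA temp = 6.4°C, deviation -22.4°C, DA = 4300 + 120 × (-22.4) = 1612 ft.
Airport 2: ISA temp = -3°C, deviation -20°C, DA = 9000 + 120 × (-20) = 6600 ft.
Airport 2 is higher by 6600 − 1612 = 4988 ft.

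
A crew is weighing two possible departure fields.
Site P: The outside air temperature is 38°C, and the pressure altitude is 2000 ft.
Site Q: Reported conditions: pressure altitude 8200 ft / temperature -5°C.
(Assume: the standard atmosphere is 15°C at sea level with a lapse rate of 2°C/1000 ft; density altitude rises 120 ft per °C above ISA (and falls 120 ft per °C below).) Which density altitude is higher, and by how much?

Site Q by 2528 ft

Site P: ISA temp = 11°C, deviation +27°C, DA = 2000 + 120 × 27 = 5240 ft.
Site Q: ISA temp = -1.4°C, deviation -3.6°C, DA = 8200 + 120 × (-3.6) = 7768 ft.
Site Q is higher by 7768 − 5240 = 2528 ft.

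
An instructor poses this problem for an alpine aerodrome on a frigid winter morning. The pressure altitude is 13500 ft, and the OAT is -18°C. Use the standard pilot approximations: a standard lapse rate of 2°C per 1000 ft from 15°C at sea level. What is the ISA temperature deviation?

ISA-6°C

ISA temperature at 13500 ft = 15 − 2 × (13500/1000) = -12°C.
Deviation = OAT − ISA = -18 − (-12) = -6°C.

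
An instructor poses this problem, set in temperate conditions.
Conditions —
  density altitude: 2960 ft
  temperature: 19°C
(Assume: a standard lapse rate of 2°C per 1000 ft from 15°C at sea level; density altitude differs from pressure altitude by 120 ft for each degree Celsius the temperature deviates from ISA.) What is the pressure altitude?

2000 ft

DA = PA + 120 × (OAT − (15 − 2·PA/1000)) = PA + 120·OAT − 1800 + 0.24·PA = 1.24·PA + 120·OAT − 1800.
So 1.24·PA = 2960 − 120 × 19 + 1800 = 2480.
PA = 2480 / 1.24 = 2000 ft.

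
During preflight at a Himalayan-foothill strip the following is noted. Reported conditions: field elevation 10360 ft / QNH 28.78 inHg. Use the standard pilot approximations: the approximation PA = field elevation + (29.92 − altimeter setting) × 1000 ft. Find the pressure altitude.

11500 ft

Pressure correction = (29.92 − 28.78) × 1000 = +1140 ft.
Pressure altitude = 10360 + (+1140) = 11500 ft.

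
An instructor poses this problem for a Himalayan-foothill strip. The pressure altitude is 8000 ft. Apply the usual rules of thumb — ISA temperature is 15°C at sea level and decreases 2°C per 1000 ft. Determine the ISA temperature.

-1°C

ISA temperature = 15 − 2 × (8000/1000) = 15 − 16 = -1°C.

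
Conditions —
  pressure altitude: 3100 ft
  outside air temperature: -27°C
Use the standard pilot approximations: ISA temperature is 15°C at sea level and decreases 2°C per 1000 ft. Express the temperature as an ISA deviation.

ISA temperature at 3100 ft = 15 − 2 × (3100/1000) = 8.8°C.
Deviation = OAT − ISA = -27 − 8.8 = -35.8°C.

ISA-35.8°C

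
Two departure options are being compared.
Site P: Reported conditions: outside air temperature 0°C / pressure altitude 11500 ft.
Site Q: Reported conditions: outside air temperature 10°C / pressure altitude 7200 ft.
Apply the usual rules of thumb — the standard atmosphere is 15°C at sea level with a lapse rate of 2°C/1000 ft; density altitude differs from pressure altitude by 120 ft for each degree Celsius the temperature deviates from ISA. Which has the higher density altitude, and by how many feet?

Site P: ISA temp = -8°C, deviation +8°C, DA = 11500 + 120 × 8 = 12460 ft.
Site Q: ISA temp = 0.6°C, deviation +9.4°C, DA = 7200 + 120 × 9.4 = 8328 ft.
Site P is higher by 12460 − 8328 = 4132 ft.

Site P by 4132 ft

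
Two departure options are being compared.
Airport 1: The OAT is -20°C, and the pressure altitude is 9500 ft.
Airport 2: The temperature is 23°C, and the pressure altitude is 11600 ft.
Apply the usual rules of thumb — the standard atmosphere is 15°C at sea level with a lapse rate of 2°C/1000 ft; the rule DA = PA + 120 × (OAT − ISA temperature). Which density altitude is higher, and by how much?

Airport 2 by 7764 ft

Airport 1: ISA temp = -4°C, deviation -16°C, DA = 9500 + 120 × (-16) = 7580 ft.
Airport 2: ISA temp = -8.2°C, deviation +31.2°C, DA = 11600 + 120 × 31.2 = 15344 ft.
Airport 2 is higher by 15344 − 7580 = 7764 ft.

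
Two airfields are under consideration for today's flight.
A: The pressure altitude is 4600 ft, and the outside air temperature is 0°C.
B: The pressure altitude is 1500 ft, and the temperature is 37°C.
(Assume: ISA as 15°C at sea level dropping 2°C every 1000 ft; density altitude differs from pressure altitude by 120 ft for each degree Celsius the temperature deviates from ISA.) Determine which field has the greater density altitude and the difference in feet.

A: ISA temp = 5.8°C, deviation -5.8°C, DA = 4600 + 120 × (-5.8) = 3904 ft.
B: ISA temp = 12°C, deviation +25°C, DA = 1500 + 120 × 25 = 4500 ft.
B is higher by 4500 − 3904 = 596 ft.

B by 596 ft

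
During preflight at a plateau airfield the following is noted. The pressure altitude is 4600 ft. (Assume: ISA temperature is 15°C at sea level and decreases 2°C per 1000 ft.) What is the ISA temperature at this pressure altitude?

5.8°C

ISA temperature = 15 − 2 × (4600/1000) = 15 − 9.2 = 5.8°C.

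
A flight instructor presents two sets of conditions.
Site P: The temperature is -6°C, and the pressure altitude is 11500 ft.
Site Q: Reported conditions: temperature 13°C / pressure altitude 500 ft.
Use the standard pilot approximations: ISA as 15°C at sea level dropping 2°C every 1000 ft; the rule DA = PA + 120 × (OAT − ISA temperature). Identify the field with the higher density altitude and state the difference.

Site P: ISA temp = -8°C, deviation +2°C, DA = 11500 + 120 × 2 = 11740 ft.
Site Q: ISA temp = 14°C, deviation -1°C, DA = 500 + 120 × (-1) = 380 ft.
Site P is higher by 11740 − 380 = 11360 ft.

Site P by 11360 ft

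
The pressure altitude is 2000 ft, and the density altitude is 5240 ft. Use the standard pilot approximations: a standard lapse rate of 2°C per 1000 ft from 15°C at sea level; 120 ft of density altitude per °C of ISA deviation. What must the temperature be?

Density altitude − pressure altitude = 5240 − 2000 = +3240 ft.
At 120 ft/°C that is an ISA deviation of 3240/120 = +27°C.
ISA temperature at 2000 ft = 15 − 2 × (2000/1000) = 11°C.
OAT = ISA + deviation = 11 + (+27) = 38°C.

38°C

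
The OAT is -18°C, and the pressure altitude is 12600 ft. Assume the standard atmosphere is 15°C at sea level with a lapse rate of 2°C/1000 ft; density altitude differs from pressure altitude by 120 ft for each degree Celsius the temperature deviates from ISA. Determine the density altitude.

ISA temperature at 12600 ft = 15 − 2 × (12600/1000) = -10.2°C.
ISA deviation = -18 − (-10.2) = -7.8°C.
Density altitude = 12600 + 120 × (-7.8) = 12600 + (-936) = 11664 ft.

11664 ft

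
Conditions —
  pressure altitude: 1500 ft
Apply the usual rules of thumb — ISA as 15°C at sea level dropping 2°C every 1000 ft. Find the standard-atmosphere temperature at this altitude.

12°C

ISA temperature = 15 − 2 × (1500/1000) = 15 − 3 = 12°C.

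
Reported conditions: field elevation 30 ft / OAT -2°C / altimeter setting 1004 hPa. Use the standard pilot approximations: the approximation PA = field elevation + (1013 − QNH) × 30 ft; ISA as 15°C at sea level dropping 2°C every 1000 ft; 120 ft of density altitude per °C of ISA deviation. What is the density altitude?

Pressure altitude = 30 + (1013 − 1004) × 30 = 30 + (+270) = 300 ft.
ISA temperature at 300 ft = 15 − 2 × (300/1000) = 14.4°C.
ISA deviation = -2 − 14.4 = -16.4°C.
Density altitude = 300 + 120 × (-16.4) = -1668 ft.

-1668 ft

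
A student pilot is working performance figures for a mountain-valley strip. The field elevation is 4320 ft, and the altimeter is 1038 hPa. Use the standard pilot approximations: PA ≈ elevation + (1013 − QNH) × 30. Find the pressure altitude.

Pressure correction = (1013 − 1038) × 30 = -750 ft.
Pressure altitude = 4320 + (-750) = 3570 ft.

3570 ft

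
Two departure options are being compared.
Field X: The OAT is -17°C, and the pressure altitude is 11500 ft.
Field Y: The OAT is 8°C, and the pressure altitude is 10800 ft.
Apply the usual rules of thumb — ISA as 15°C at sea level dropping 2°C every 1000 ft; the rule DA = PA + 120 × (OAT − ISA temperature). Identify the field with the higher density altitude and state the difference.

Field X: ISA temp = -8°C, deviation -9°C, DA = 11500 + 120 × (-9) = 10420 ft.
Field Y: ISA temp = -6.6°C, deviation +14.6°C, DA = 10800 + 120 × 14.6 = 12552 ft.
Field Y is higher by 12552 − 10420 = 2132 ft.

Field Y by 2132 ft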